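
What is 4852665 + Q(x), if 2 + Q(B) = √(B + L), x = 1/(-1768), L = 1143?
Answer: 4852663 + √893203766/884 ≈ 4.8527e+6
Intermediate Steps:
x = -1/1768 ≈ -0.00056561
Q(B) = -2 + √(1143 + B) (Q(B) = -2 + √(B + 1143) = -2 + √(1143 + B))
4852665 + Q(x) = 4852665 + (-2 + √(1143 - 1/1768)) = 4852665 + (-2 + √(2020823/1768)) = 4852665 + (-2 + √893203766/884) = 4852663 + √893203766/884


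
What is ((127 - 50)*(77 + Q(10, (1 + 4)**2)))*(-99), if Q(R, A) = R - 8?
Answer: -602217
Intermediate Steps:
Q(R, A) = -8 + R
((127 - 50)*(77 + Q(10, (1 + 4)**2)))*(-99) = ((127 - 50)*(77 + (-8 + 10)))*(-99) = (77*(77 + 2))*(-99) = (77*79)*(-99) = 6083*(-99) = -602217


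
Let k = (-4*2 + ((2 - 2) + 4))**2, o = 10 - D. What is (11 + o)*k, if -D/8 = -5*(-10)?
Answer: 6736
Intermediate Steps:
D = -400 (D = -(-40)*(-10) = -8*50 = -400)
o = 410 (o = 10 - 1*(-400) = 10 + 400 = 410)
k = 16 (k = (-8 + (0 + 4))**2 = (-8 + 4)**2 = (-4)**2 = 16)
(11 + o)*k = (11 + 410)*16 = 421*16 = 6736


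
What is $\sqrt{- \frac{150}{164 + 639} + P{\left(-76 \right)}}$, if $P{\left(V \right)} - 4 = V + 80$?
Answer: $\frac{\sqrt{5038022}}{803} \approx 2.7952$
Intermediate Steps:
$P{\left(V \right)} = 84 + V$ ($P{\left(V \right)} = 4 + \left(V + 80\right) = 4 + \left(80 + V\right) = 84 + V$)
$\sqrt{- \frac{150}{164 + 639} + P{\left(-76 \right)}} = \sqrt{- \frac{150}{164 + 639} + \left(84 - 76\right)} = \sqrt{- \frac{150}{803} + 8} = \sqrt{\frac{6274}{803}} = \frac{\sqrt{5038022}}{803}$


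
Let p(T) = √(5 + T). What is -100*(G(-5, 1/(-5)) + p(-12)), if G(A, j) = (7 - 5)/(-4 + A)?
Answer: 200/9 - 100*I*√7 ≈ 22.222 - 264.58*I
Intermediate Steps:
G(A, j) = 2/(-4 + A)
-100*(G(-5, 1/(-5)) + p(-12)) = -100*(2/(-4 - 5) + √(5 - 12)) = -100*(2/(-9) + √(-7)) = -100*(2*(-⅑) + I*√7) = -100*(-2/9 + I*√7) = 200/9 - 100*I*√7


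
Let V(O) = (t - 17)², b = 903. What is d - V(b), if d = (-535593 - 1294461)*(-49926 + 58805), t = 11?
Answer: -16249049502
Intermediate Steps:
d = -16249049466 (d = -1830054*8879 = -16249049466)
V(O) = 36 (V(O) = (11 - 17)² = (-6)² = 36)
d - V(b) = -16249049466 - 1*36 = -16249049466 - 36 = -16249049502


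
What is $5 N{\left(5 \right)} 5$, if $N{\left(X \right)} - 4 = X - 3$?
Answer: $150$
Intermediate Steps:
$N{\left(X \right)} = 1 + X$ ($N{\left(X \right)} = 4 + \left(X - 3\right) = 4 + \left(-3 + X\right) = 1 + X$)
$5 N{\left(5 \right)} 5 = 5 \left(1 + 5\right) 5 = 5 \cdot 6 \cdot 5 = 30 \cdot 5 = 150$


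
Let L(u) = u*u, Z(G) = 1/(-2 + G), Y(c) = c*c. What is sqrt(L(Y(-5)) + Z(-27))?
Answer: 2*sqrt(131399)/29 ≈ 24.999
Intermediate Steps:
Y(c) = c**2
L(u) = u**2
sqrt(L(Y(-5)) + Z(-27)) = sqrt(((-5)**2)**2 + 1/(-2 - 27)) = sqrt(25**2 + 1/(-29)) = sqrt(625 - 1/29) = sqrt(18124/29) = 2*sqrt(131399)/29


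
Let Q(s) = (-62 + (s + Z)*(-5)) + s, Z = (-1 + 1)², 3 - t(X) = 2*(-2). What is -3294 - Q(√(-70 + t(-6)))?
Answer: -3232 + 12*I*√7 ≈ -3232.0 + 31.749*I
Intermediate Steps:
t(X) = 7 (t(X) = 3 - 2*(-2) = 3 - 1*(-4) = 3 + 4 = 7)
Z = 0 (Z = 0² = 0)
Q(s) = -62 - 4*s (Q(s) = (-62 + (s + 0)*(-5)) + s = (-62 + s*(-5)) + s = (-62 - 5*s) + s = -62 - 4*s)
-3294 - Q(√(-70 + t(-6))) = -3294 - (-62 - 4*√(-70 + 7)) = -3294 - (-62 - 12*I*√7) = -3294 + (62 + 12*I*√7) = -3232 + 12*I*√7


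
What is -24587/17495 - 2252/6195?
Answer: -38343041/21676305 ≈ -1.7689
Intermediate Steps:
-24587/17495 - 2252/6195 = -38343041/21676305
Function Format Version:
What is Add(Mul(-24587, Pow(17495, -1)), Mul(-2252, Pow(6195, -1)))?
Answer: Rational(-38343041, 21676305) ≈ -1.7689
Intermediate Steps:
Add(Mul(-24587, Pow(17495, -1)), Mul(-2252, Pow(6195, -1))) = Add(Mul(-24587, Rational(1, 17495)), Mul(-2252, Rational(1, 6195))) = Add(Rational(-24587, 17495), Rational(-2252, 6195)) = Rational(-38343041, 21676305)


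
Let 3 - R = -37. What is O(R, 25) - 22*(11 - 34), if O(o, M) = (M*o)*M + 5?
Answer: 25511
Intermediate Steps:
R = 40 (R = 3 - 1*(-37) = 3 + 37 = 40)
O(o, M) = 5 + o*M² (O(o, M) = o*M² + 5 = 5 + o*M²)
O(R, 25) - 22*(11 - 34) = (5 + 40*25²) - 22*(11 - 34) = (5 + 40*625) - 22*(-23) = (5 + 25000) + 506 = 25005 + 506 = 25511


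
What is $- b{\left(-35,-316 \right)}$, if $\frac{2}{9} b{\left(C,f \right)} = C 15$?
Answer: $\frac{4725}{2} \approx 2362.5$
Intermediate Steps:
$b{\left(C,f \right)} = \frac{135 C}{2}$ ($b{\left(C,f \right)} = \frac{9 C 15}{2} = \frac{9 \cdot 15 C}{2} = \frac{135 C}{2}$)
$- b{\left(-35,-316 \right)} = - \frac{135 \left(-35\right)}{2} = \left(-1\right) \left(- \frac{4725}{2}\right) = \frac{4725}{2}$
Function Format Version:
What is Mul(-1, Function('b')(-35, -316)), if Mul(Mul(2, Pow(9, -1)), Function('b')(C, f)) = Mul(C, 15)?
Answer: Rational(4725, 2) ≈ 2362.5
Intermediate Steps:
Function('b')(C, f) = Mul(Rational(135, 2), C) (Function('b')(C, f) = Mul(Rational(9, 2), Mul(C, 15)) = Mul(Rational(9, 2), Mul(15, C)) = Mul(Rational(135, 2), C))
Mul(-1, Function('b')(-35, -316)) = Mul(-1, Mul(Rational(135, 2), -35)) = Mul(-1, Rational(-4725, 2)) = Rational(4725, 2)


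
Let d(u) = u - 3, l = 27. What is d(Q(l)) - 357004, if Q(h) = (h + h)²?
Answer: -354091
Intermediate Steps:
Q(h) = 4*h² (Q(h) = (2*h)² = 4*h²)
d(u) = -3 + u
d(Q(l)) - 357004 = (-3 + 4*27²) - 357004 = (-3 + 4*729) - 357004 = (-3 + 2916) - 357004 = 2913 - 357004 = -354091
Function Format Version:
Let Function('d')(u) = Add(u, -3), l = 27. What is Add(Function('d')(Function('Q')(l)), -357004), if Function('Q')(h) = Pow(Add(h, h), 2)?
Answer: -354091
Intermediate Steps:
Function('Q')(h) = Mul(4, Pow(h, 2)) (Function('Q')(h) = Pow(Mul(2, h), 2) = Mul(4, Pow(h, 2)))
Function('d')(u) = Add(-3, u)
Add(Function('d')(Function('Q')(l)), -357004) = Add(Add(-3, Mul(4, Pow(27, 2))), -357004) = Add(Add(-3, Mul(4, 729)), -357004) = Add(Add(-3, 2916), -357004) = Add(2913, -357004) = -354091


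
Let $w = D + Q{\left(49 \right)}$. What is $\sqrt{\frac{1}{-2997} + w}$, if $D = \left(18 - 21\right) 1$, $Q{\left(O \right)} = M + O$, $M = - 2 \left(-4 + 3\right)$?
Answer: $\frac{\sqrt{5322635}}{333} \approx 6.9282$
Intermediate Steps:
$M = 2$ ($M = \left(-2\right) \left(-1\right) = 2$)
$Q{\left(O \right)} = 2 + O$
$D = -3$ ($D = \left(-3\right) 1 = -3$)
$w = 48$ ($w = -3 + \left(2 + 49\right) = -3 + 51 = 48$)
$\sqrt{\frac{1}{-2997} + w} = \sqrt{\frac{1}{-2997} + 48} = \sqrt{- \frac{1}{2997} + 48} = \sqrt{\frac{143855}{2997}} = \frac{\sqrt{5322635}}{333}$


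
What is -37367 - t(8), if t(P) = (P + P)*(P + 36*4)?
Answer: -39799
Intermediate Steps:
t(P) = 2*P*(144 + P) (t(P) = (2*P)*(P + 144) = (2*P)*(144 + P) = 2*P*(144 + P))
-37367 - t(8) = -37367 - 2*8*(144 + 8) = -37367 - 2*8*152 = -37367 - 1*2432 = -37367 - 2432 = -39799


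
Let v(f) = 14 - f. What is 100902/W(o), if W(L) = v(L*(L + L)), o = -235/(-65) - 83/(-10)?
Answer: -284207300/760367 ≈ -373.78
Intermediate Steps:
o = 1549/130 (o = -235*(-1/65) - 83*(-⅒) = 47/13 + 83/10 = 1549/130 ≈ 11.915)
W(L) = 14 - 2*L² (W(L) = 14 - L*(L + L) = 14 - L*2*L = 14 - 2*L²)
100902/W(o) = 100902/(14 - 2*(1549/130)²) = 100902/(14 - 2*2399401/16900) = 100902/(14 - 2399401/8450) = 100902/(-2281101/8450) = 100902*(-8450/2281101) = -284207300/760367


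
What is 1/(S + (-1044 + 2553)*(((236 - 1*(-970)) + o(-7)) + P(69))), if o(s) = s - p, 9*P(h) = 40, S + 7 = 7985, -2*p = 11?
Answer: 6/10993651 ≈ 5.4577e-7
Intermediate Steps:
p = -11/2 (p = -1/2*11 = -11/2 ≈ -5.5000)
S = 7978 (S = -7 + 7985 = 7978)
P(h) = 40/9 (P(h) = (1/9)*40 = 40/9)
o(s) = 11/2 + s (o(s) = s - 1*(-11/2) = s + 11/2 = 11/2 + s)
1/(S + (-1044 + 2553)*(((236 - 1*(-970)) + o(-7)) + P(69))) = 1/(7978 + (-1044 + 2553)*(((236 - 1*(-970)) + (11/2 - 7)) + 40/9)) = 1/(7978 + 1509*(((236 + 970) - 3/2) + 40/9)) = 1/(7978 + 1509*((1206 - 3/2) + 40/9)) = 1/(7978 + 1509*(2409/2 + 40/9)) = 1/(7978 + 1509*(21761/18)) = 1/(7978 + 10945783/6) = 1/(10993651/6) = 6/10993651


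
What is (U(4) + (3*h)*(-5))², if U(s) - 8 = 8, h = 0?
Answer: 256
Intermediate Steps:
U(s) = 16 (U(s) = 8 + 8 = 16)
(U(4) + (3*h)*(-5))² = (16 + (3*0)*(-5))² = (16 + 0*(-5))² = (16 + 0)² = 16² = 256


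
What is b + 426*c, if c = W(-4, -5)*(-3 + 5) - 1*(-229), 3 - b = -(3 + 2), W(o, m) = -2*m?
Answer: 106082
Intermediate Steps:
b = 8 (b = 3 - (-1)*(3 + 2) = 3 - (-1)*5 = 3 - 1*(-5) = 3 + 5 = 8)
c = 249 (c = (-2*(-5))*(-3 + 5) - 1*(-229) = 10*2 + 229 = 20 + 229 = 249)
b + 426*c = 8 + 426*249 = 8 + 106074 = 106082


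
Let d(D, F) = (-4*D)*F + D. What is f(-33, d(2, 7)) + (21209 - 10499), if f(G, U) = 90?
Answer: 10800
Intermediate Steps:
d(D, F) = D - 4*D*F (d(D, F) = -4*D*F + D = D - 4*D*F)
f(-33, d(2, 7)) + (21209 - 10499) = 90 + (21209 - 10499) = 90 + 10710 = 10800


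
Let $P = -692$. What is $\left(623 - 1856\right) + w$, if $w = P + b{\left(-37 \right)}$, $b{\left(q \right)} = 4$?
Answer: $-1921$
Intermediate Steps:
$w = -688$ ($w = -692 + 4 = -688$)
$\left(623 - 1856\right) + w = \left(623 - 1856\right) - 688 = -1233 - 688 = -1921$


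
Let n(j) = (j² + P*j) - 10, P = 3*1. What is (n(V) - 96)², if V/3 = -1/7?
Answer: 27541504/2401 ≈ 11471.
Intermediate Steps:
P = 3
V = -3/7 (V = 3*(-1/7) = 3*(-1*⅐) = 3*(-⅐) = -3/7 ≈ -0.42857)
n(j) = -10 + j² + 3*j (n(j) = (j² + 3*j) - 10 = -10 + j² + 3*j)
(n(V) - 96)² = ((-10 + (-3/7)² + 3*(-3/7)) - 96)² = ((-10 + 9/49 - 9/7) - 96)² = (-544/49 - 96)² = (-5248/49)² = 27541504/2401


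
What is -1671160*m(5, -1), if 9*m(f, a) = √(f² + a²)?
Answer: -1671160*√26/9 ≈ -9.4681e+5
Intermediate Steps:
m(f, a) = √(a² + f²)/9 (m(f, a) = √(f² + a²)/9 = √(a² + f²)/9)
-1671160*m(5, -1) = -1671160*√((-1)² + 5²)/9 = -1671160*√(1 + 25)/9 = -1671160*√26/9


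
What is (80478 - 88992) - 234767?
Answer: -243281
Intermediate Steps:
(80478 - 88992) - 234767 = -8514 - 234767 = -243281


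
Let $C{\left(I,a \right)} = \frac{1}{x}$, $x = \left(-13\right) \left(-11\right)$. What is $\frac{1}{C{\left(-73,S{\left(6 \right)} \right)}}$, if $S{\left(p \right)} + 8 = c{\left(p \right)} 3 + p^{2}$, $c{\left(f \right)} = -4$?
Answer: $143$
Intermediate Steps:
$S{\left(p \right)} = -20 + p^{2}$ ($S{\left(p \right)} = -8 + \left(\left(-4\right) 3 + p^{2}\right) = -8 + \left(-12 + p^{2}\right) = -20 + p^{2}$)
$x = 143$
$C{\left(I,a \right)} = \frac{1}{143}$
$\frac{1}{C{\left(-73,S{\left(6 \right)} \right)}} = \frac{1}{\frac{1}{143}} = 143$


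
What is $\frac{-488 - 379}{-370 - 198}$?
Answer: $\frac{867}{568} \approx 1.5264$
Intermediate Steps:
$\frac{-488 - 379}{-370 - 198} = - \frac{867}{-568} = \left(-867\right) \left(- \frac{1}{568}\right) = \frac{867}{568}$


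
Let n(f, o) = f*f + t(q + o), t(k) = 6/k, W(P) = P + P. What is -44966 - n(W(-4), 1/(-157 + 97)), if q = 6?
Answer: -16166130/359 ≈ -45031.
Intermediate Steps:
W(P) = 2*P
n(f, o) = f² + 6/(6 + o) (n(f, o) = f*f + 6/(6 + o) = f² + 6/(6 + o))
-44966 - n(W(-4), 1/(-157 + 97)) = -44966 - (6 + (2*(-4))²*(6 + 1/(-157 + 97)))/(6 + 1/(-157 + 97)) = -44966 - (6 + (-8)²*(6 + 1/(-60)))/(6 + 1/(-60)) = -44966 - (6 + 64*(6 - 1/60))/(6 - 1/60) = -44966 - (6 + 64*(359/60))/359/60 = -44966 - 60*(6 + 5744/15)/359 = -44966 - 60*5834/(359*15) = -44966 - 1*23336/359 = -44966 - 23336/359 = -16166130/359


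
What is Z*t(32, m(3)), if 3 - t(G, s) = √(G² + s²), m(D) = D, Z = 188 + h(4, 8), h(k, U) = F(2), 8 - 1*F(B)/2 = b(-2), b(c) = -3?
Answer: 630 - 210*√1033 ≈ -6119.5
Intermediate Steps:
F(B) = 22 (F(B) = 16 - 2*(-3) = 16 + 6 = 22)
h(k, U) = 22
Z = 210 (Z = 188 + 22 = 210)
t(G, s) = 3 - √(G² + s²)
Z*t(32, m(3)) = 210*(3 - √(32² + 3²)) = 210*(3 - √(1024 + 9)) = 210*(3 - √1033) = 630 - 210*√1033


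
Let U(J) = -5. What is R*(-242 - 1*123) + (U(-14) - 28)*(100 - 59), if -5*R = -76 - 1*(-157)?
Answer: 4560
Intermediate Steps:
R = -81/5 (R = -(-76 - 1*(-157))/5 = -(-76 + 157)/5 = -⅕*81 = -81/5 ≈ -16.200)
R*(-242 - 1*123) + (U(-14) - 28)*(100 - 59) = -81*(-242 - 1*123)/5 + (-5 - 28)*(100 - 59) = -81*(-242 - 123)/5 - 33*41 = -81/5*(-365) - 1353 = 5913 - 1353 = 4560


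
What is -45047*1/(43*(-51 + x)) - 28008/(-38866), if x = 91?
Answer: -851311471/33424760 ≈ -25.469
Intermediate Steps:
-45047*1/(43*(-51 + x)) - 28008/(-38866) = -45047*1/(43*(-51 + 91)) - 28008/(-38866) = -45047/(43*40) - 28008*(-1/38866) = -45047/1720 + 14004/19433 = -851311471/33424760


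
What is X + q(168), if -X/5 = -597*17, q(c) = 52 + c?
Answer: 50965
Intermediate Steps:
X = 50745 (X = -(-2985)*17 = -5*(-10149) = 50745)
X + q(168) = 50745 + (52 + 168) = 50745 + 220 = 50965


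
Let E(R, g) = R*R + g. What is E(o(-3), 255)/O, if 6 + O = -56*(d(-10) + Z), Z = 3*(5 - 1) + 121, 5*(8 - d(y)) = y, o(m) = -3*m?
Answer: -168/4007 ≈ -0.041927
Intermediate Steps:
d(y) = 8 - y/5
Z = 133 (Z = 3*4 + 121 = 12 + 121 = 133)
E(R, g) = g + R² (E(R, g) = R² + g = g + R²)
O = -8014 (O = -6 - 56*((8 - ⅕*(-10)) + 133) = -6 - 56*((8 + 2) + 133) = -6 - 56*(10 + 133) = -6 - 56*143 = -6 - 8008 = -8014)
E(o(-3), 255)/O = (255 + (-3*(-3))²)/(-8014) = (255 + 9²)*(-1/8014) = (255 + 81)*(-1/8014) = 336*(-1/8014) = -168/4007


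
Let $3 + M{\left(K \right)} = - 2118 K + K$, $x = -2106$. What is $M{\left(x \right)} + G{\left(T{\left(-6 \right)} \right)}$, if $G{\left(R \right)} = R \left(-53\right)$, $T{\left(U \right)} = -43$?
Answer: $4460678$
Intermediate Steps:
$M{\left(K \right)} = -3 - 2117 K$ ($M{\left(K \right)} = -3 + \left(- 2118 K + K\right) = -3 - 2117 K$)
$G{\left(R \right)} = - 53 R$
$M{\left(x \right)} + G{\left(T{\left(-6 \right)} \right)} = \left(-3 - -4458402\right) - -2279 = \left(-3 + 4458402\right) + 2279 = 4458399 + 2279 = 4460678$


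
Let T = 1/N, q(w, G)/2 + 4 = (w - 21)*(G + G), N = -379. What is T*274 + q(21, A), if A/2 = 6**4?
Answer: -3306/379 ≈ -8.7230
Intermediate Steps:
A = 2592 (A = 2*6**4 = 2*1296 = 2592)
q(w, G) = -8 + 4*G*(-21 + w) (q(w, G) = -8 + 2*((w - 21)*(G + G)) = -8 + 2*((-21 + w)*(2*G)) = -8 + 2*(2*G*(-21 + w)) = -8 + 4*G*(-21 + w))
T = -1/379 (T = 1/(-379) = -1/379 ≈ -0.0026385)
T*274 + q(21, A) = -1/379*274 + (-8 - 84*2592 + 4*2592*21) = -274/379 + (-8 - 217728 + 217728) = -274/379 - 8 = -3306/379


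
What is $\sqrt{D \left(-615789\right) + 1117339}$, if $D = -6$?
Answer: $\sqrt{4812073} \approx 2193.6$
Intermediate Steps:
$\sqrt{D \left(-615789\right) + 1117339} = \sqrt{\left(-6\right) \left(-615789\right) + 1117339} = \sqrt{3694734 + 1117339} = \sqrt{4812073}$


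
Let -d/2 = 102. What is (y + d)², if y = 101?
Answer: 10609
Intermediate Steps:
d = -204 (d = -2*102 = -204)
(y + d)² = (101 - 204)² = (-103)² = 10609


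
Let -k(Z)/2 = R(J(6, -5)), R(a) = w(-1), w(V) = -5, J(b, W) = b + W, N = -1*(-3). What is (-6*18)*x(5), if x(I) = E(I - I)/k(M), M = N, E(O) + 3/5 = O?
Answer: 162/25 ≈ 6.4800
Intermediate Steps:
E(O) = -⅗ + O
N = 3
J(b, W) = W + b
M = 3
R(a) = -5
k(Z) = 10 (k(Z) = -2*(-5) = 10)
x(I) = -3/50 (x(I) = (-⅗ + (I - I))/10 = (-⅗ + 0)*(⅒) = -⅗*⅒ = -3/50)
(-6*18)*x(5) = -6*18*(-3/50) = -108*(-3/50) = 162/25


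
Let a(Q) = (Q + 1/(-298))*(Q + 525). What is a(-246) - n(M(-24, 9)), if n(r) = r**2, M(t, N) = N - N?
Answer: -20453211/298 ≈ -68635.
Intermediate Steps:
M(t, N) = 0
a(Q) = (525 + Q)*(-1/298 + Q) (a(Q) = (Q - 1/298)*(525 + Q) = (-1/298 + Q)*(525 + Q) = (525 + Q)*(-1/298 + Q))
a(-246) - n(M(-24, 9)) = (-525/298 + (-246)**2 + (156449/298)*(-246)) - 1*0**2 = (-525/298 + 60516 - 19243227/149) - 1*0 = -20453211/298 + 0 = -20453211/298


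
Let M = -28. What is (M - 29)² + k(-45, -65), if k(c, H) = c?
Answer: 3204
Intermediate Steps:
(M - 29)² + k(-45, -65) = (-28 - 29)² - 45 = (-57)² - 45 = 3249 - 45 = 3204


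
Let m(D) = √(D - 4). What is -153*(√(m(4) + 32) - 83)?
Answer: 12699 - 612*√2 ≈ 11834.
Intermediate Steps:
m(D) = √(-4 + D)
-153*(√(m(4) + 32) - 83) = -153*(√(√(-4 + 4) + 32) - 83) = -153*(√(√0 + 32) - 83) = -153*(√(0 + 32) - 83) = -153*(√32 - 83) = -153*(4*√2 - 83) = -153*(-83 + 4*√2) = 12699 - 612*√2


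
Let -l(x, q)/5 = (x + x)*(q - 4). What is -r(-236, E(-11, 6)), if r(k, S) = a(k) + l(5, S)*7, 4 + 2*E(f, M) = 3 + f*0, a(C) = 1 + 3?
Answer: -1579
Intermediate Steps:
l(x, q) = -10*x*(-4 + q) (l(x, q) = -5*(x + x)*(q - 4) = -5*2*x*(-4 + q) = -10*x*(-4 + q))
a(C) = 4
E(f, M) = -½ (E(f, M) = -2 + (3 + f*0)/2 = -2 + (3 + 0)/2 = -2 + (½)*3 = -2 + 3/2 = -½)
r(k, S) = 1404 - 350*S (r(k, S) = 4 + (10*5*(4 - S))*7 = 4 + (200 - 50*S)*7 = 4 + (1400 - 350*S) = 1404 - 350*S)
-r(-236, E(-11, 6)) = -(1404 - 350*(-½)) = -(1404 + 175) = -1*1579 = -1579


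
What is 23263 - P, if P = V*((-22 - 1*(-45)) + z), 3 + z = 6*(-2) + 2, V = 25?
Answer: 23013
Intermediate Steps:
z = -13 (z = -3 + (6*(-2) + 2) = -3 + (-12 + 2) = -3 - 10 = -13)
P = 250 (P = 25*((-22 - 1*(-45)) - 13) = 25*((-22 + 45) - 13) = 25*(23 - 13) = 25*10 = 250)
23263 - P = 23263 - 1*250 = 23263 - 250 = 23013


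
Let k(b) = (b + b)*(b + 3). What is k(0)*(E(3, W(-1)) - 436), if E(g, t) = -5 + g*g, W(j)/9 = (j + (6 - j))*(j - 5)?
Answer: 0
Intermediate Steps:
W(j) = -270 + 54*j (W(j) = 9*((j + (6 - j))*(j - 5)) = 9*(6*(-5 + j)) = 9*(-30 + 6*j) = -270 + 54*j)
E(g, t) = -5 + g²
k(b) = 2*b*(3 + b) (k(b) = (2*b)*(3 + b) = 2*b*(3 + b))
k(0)*(E(3, W(-1)) - 436) = (2*0*(3 + 0))*((-5 + 3²) - 436) = (2*0*3)*((-5 + 9) - 436) = 0*(4 - 436) = 0*(-432) = 0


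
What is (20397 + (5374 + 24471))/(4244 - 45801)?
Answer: -50242/41557 ≈ -1.2090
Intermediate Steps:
(20397 + (5374 + 24471))/(4244 - 45801) = (20397 + 29845)/(-41557) = 50242*(-1/41557) = -50242/41557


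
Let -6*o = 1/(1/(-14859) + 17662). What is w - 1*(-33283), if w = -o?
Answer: 17469558212815/524879314 ≈ 33283.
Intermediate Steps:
o = -4953/524879314 (o = -1/(6*(1/(-14859) + 17662)) = -1/(6*(-1/14859 + 17662)) = -1/(6*262439657/14859) = -1/6*14859/262439657 = -4953/524879314 ≈ -9.4365e-6)
w = 4953/524879314 (w = -1*(-4953/524879314) = 4953/524879314 ≈ 9.4365e-6)
w - 1*(-33283) = 4953/524879314 - 1*(-33283) = 4953/524879314 + 33283 = 17469558212815/524879314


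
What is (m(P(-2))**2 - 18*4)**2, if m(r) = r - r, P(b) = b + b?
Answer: 5184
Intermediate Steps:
P(b) = 2*b
m(r) = 0
(m(P(-2))**2 - 18*4)**2 = (0**2 - 18*4)**2 = (0 - 72)**2 = (-72)**2 = 5184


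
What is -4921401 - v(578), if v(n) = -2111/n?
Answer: -2844567667/578 ≈ -4.9214e+6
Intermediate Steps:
-4921401 - v(578) = -4921401 - (-2111)/578 = -4921401 - 1*(-2111/578) = -4921401 + 2111/578 = -2844567667/578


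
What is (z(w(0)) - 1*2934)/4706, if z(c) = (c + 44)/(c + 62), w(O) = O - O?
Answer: -45466/72943 ≈ -0.62331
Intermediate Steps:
w(O) = 0
z(c) = (44 + c)/(62 + c)
(z(w(0)) - 1*2934)/4706 = ((44 + 0)/(62 + 0) - 1*2934)/4706 = (44/62 - 2934)*(1/4706) = ((1/62)*44 - 2934)*(1/4706) = (22/31 - 2934)*(1/4706) = -90932/31*1/4706 = -45466/72943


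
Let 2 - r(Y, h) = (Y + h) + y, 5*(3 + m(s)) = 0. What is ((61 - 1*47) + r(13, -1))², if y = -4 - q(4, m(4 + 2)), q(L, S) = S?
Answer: 25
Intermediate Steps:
m(s) = -3 (m(s) = -3 + (⅕)*0 = -3 + 0 = -3)
y = -1 (y = -4 - 1*(-3) = -4 + 3 = -1)
r(Y, h) = 3 - Y - h (r(Y, h) = 2 - ((Y + h) - 1) = 2 - (-1 + Y + h) = 2 + (1 - Y - h) = 3 - Y - h)
((61 - 1*47) + r(13, -1))² = ((61 - 1*47) + (3 - 1*13 - 1*(-1)))² = ((61 - 47) + (3 - 13 + 1))² = (14 - 9)² = 5² = 25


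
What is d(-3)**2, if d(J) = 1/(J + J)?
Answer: 1/36 ≈ 0.027778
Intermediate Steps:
d(J) = 1/(2*J)
d(-3)**2 = ((1/2)/(-3))**2 = ((1/2)*(-1/3))**2 = (-1/6)**2 = 1/36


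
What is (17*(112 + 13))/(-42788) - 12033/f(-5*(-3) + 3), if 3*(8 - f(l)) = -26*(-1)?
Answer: 772299881/42788 ≈ 18049.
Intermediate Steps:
f(l) = -⅔ (f(l) = 8 - (-26)*(-1)/3 = 8 - ⅓*26 = 8 - 26/3 = -⅔)
(17*(112 + 13))/(-42788) - 12033/f(-5*(-3) + 3) = (17*(112 + 13))/(-42788) - 12033/(-⅔) = (17*125)*(-1/42788) - 12033*(-3/2) = 2125*(-1/42788) + 36099/2 = -2125/42788 + 36099/2 = 772299881/42788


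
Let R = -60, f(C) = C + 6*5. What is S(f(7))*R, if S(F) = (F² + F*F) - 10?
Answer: -163680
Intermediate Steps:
f(C) = 30 + C (f(C) = C + 30 = 30 + C)
S(F) = -10 + 2*F² (S(F) = (F² + F²) - 10 = 2*F² - 10 = -10 + 2*F²)
S(f(7))*R = (-10 + 2*(30 + 7)²)*(-60) = (-10 + 2*37²)*(-60) = (-10 + 2*1369)*(-60) = (-10 + 2738)*(-60) = 2728*(-60) = -163680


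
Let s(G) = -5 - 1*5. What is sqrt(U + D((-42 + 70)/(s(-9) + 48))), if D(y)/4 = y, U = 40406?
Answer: sqrt(14587630)/19 ≈ 201.02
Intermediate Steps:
s(G) = -10 (s(G) = -5 - 5 = -10)
D(y) = 4*y
sqrt(U + D((-42 + 70)/(s(-9) + 48))) = sqrt(40406 + 4*((-42 + 70)/(-10 + 48))) = sqrt(40406 + 4*(28/38)) = sqrt(40406 + 4*(28*(1/38))) = sqrt(40406 + 4*(14/19)) = sqrt(40406 + 56/19) = sqrt(767770/19) = sqrt(14587630)/19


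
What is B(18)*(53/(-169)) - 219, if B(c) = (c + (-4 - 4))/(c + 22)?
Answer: -148097/676 ≈ -219.08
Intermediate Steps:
B(c) = (-8 + c)/(22 + c) (B(c) = (c - 8)/(22 + c) = (-8 + c)/(22 + c))
B(18)*(53/(-169)) - 219 = ((-8 + 18)/(22 + 18))*(53/(-169)) - 219 = (10/40)*(53*(-1/169)) - 219 = ((1/40)*10)*(-53/169) - 219 = (¼)*(-53/169) - 219 = -53/676 - 219 = -148097/676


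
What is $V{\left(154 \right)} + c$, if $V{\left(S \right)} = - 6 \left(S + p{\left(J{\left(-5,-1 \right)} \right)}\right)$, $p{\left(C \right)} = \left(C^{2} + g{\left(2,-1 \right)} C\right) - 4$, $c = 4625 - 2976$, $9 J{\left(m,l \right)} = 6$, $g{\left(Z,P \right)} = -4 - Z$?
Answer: $\frac{2311}{3} \approx 770.33$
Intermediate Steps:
$J{\left(m,l \right)} = \frac{2}{3}$ ($J{\left(m,l \right)} = \frac{1}{9} \cdot 6 = \frac{2}{3}$)
$c = 1649$
$p{\left(C \right)} = -4 + C^{2} - 6 C$ ($p{\left(C \right)} = \left(C^{2} + \left(-4 - 2\right) C\right) - 4 = \left(C^{2} - 6 C\right) - 4 = -4 + C^{2} - 6 C$)
$V{\left(S \right)} = \frac{136}{3} - 6 S$ ($V{\left(S \right)} = - 6 \left(S - \left(8 - \frac{4}{9}\right)\right) = - 6 \left(S - \frac{68}{9}\right) = - 6 \left(- \frac{68}{9} + S\right) = \frac{136}{3} - 6 S$)
$V{\left(154 \right)} + c = \left(\frac{136}{3} - 924\right) + 1649 = - \frac{2636}{3} + 1649 = \frac{2311}{3}$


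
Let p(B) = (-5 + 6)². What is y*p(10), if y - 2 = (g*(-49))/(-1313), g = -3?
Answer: 2479/1313 ≈ 1.8880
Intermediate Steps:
p(B) = 1 (p(B) = 1² = 1)
y = 2479/1313 (y = 2 - 3*(-49)/(-1313) = 2 + 147*(-1/1313) = 2 - 147/1313 = 2479/1313 ≈ 1.8880)
y*p(10) = (2479/1313)*1 = 2479/1313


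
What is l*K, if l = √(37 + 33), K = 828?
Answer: 828*√70 ≈ 6927.5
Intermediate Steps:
l = √70 ≈ 8.3666
l*K = √70*828 = 828*√70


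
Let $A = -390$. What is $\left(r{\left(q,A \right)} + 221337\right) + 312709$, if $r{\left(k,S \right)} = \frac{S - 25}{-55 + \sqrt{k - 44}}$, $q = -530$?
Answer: $\frac{1922054379}{3599} + \frac{415 i \sqrt{574}}{3599} \approx 5.3405 \cdot 10^{5} + 2.7626 i$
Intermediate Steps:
$r{\left(k,S \right)} = \frac{-25 + S}{-55 + \sqrt{-44 + k}}$
$\left(r{\left(q,A \right)} + 221337\right) + 312709 = \left(\frac{-25 - 390}{-55 + \sqrt{-44 - 530}} + 221337\right) + 312709 = \left(\frac{1}{-55 + \sqrt{-574}} \left(-415\right) + 221337\right) + 312709 = \left(\frac{1}{-55 + i \sqrt{574}} \left(-415\right) + 221337\right) + 312709 = \left(- \frac{415}{-55 + i \sqrt{574}} + 221337\right) + 312709 = \left(221337 - \frac{415}{-55 + i \sqrt{574}}\right) + 312709 = 534046 - \frac{415}{-55 + i \sqrt{574}}$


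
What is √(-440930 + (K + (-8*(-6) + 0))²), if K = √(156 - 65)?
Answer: √(-440930 + (48 + √91)²) ≈ 661.53*I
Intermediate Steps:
K = √91 ≈ 9.5394
√(-440930 + (K + (-8*(-6) + 0))²) = √(-440930 + (√91 + (-8*(-6) + 0))²) = √(-440930 + (√91 + (48 + 0))²) = √(-440930 + (√91 + 48)²) = √(-440930 + (48 + √91)²)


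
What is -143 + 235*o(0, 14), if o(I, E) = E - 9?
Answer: 1032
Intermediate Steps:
o(I, E) = -9 + E
-143 + 235*o(0, 14) = -143 + 235*(-9 + 14) = -143 + 235*5 = -143 + 1175 = 1032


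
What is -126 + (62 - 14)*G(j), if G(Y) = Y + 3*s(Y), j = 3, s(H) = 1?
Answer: 162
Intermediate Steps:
G(Y) = 3 + Y (G(Y) = Y + 3*1 = Y + 3 = 3 + Y)
-126 + (62 - 14)*G(j) = -126 + (62 - 14)*(3 + 3) = -126 + 48*6 = -126 + 288 = 162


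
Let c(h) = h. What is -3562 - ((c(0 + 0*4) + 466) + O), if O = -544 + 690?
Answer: -4174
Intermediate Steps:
O = 146
-3562 - ((c(0 + 0*4) + 466) + O) = -3562 - (((0 + 0*4) + 466) + 146) = -3562 - (((0 + 0) + 466) + 146) = -3562 - ((0 + 466) + 146) = -3562 - (466 + 146) = -3562 - 1*612 = -3562 - 612 = -4174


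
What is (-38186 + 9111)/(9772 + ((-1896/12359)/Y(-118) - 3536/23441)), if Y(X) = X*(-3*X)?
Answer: -29321299484038925/9854628224980642 ≈ -2.9754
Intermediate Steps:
Y(X) = -3*X**2
(-38186 + 9111)/(9772 + ((-1896/12359)/Y(-118) - 3536/23441)) = (-38186 + 9111)/(9772 + ((-1896/12359)/((-3*(-118)**2)) - 3536/23441)) = -29075/(9772 + ((-1896*1/12359)/((-3*13924)) - 3536*1/23441)) = -29075/(9772 + (-1896/12359/(-41772) - 3536/23441)) = -29075/(9772 + (-1896/12359*(-1/41772) - 3536/23441)) = -29075/(9772 + (158/43021679 - 3536/23441)) = -29075/(9772 - 152120953266/1008471177439) = -29075/9854628224980642/1008471177439 = -29075*1008471177439/9854628224980642 = -29321299484038925/9854628224980642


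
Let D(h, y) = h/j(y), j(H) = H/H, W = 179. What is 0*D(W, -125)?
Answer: 0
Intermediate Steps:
j(H) = 1
D(h, y) = h (D(h, y) = h/1 = h*1 = h)
0*D(W, -125) = 0*179 = 0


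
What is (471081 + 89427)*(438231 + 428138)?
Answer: 485606755452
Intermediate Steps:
(471081 + 89427)*(438231 + 428138) = 560508*866369 = 485606755452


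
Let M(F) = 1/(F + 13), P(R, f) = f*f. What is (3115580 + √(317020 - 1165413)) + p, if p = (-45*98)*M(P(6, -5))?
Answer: 59193815/19 + I*√848393 ≈ 3.1155e+6 + 921.08*I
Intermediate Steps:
P(R, f) = f²
M(F) = 1/(13 + F)
p = -2205/19 (p = (-45*98)/(13 + (-5)²) = -4410/(13 + 25) = -4410/38 = -4410*1/38 = -2205/19 ≈ -116.05)
(3115580 + √(317020 - 1165413)) + p = (3115580 + √(317020 - 1165413)) - 2205/19 = (3115580 + √(-848393)) - 2205/19 = (3115580 + I*√848393) - 2205/19 = 59193815/19 + I*√848393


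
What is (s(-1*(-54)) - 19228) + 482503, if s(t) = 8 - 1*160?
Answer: 463123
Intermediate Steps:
s(t) = -152 (s(t) = 8 - 160 = -152)
(s(-1*(-54)) - 19228) + 482503 = (-152 - 19228) + 482503 = -19380 + 482503 = 463123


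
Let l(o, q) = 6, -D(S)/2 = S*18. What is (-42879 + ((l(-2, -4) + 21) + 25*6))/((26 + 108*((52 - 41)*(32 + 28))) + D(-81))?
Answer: -21351/37111 ≈ -0.57533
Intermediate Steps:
D(S) = -36*S (D(S) = -2*S*18 = -36*S)
(-42879 + ((l(-2, -4) + 21) + 25*6))/((26 + 108*((52 - 41)*(32 + 28))) + D(-81)) = (-42879 + ((6 + 21) + 25*6))/((26 + 108*((52 - 41)*(32 + 28))) - 36*(-81)) = (-42879 + (27 + 150))/((26 + 108*(11*60)) + 2916) = (-42879 + 177)/((26 + 108*660) + 2916) = -42702/((26 + 71280) + 2916) = -42702/(71306 + 2916) = -42702/74222 = -42702*1/74222 = -21351/37111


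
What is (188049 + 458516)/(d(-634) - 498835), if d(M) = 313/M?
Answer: -409922210/316261703 ≈ -1.2961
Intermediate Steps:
(188049 + 458516)/(d(-634) - 498835) = (188049 + 458516)/(313/(-634) - 498835) = 646565/(313*(-1/634) - 498835) = 646565/(-313/634 - 498835) = 646565/(-316261703/634) = 646565*(-634/316261703) = -409922210/316261703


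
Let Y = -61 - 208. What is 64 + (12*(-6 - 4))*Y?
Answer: 32344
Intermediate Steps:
Y = -269
64 + (12*(-6 - 4))*Y = 64 + (12*(-6 - 4))*(-269) = 64 + (12*(-10))*(-269) = 64 - 120*(-269) = 64 + 32280 = 32344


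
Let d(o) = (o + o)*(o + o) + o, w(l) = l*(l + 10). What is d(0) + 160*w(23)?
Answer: 121440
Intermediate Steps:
w(l) = l*(10 + l)
d(o) = o + 4*o² (d(o) = (2*o)*(2*o) + o = 4*o² + o = o + 4*o²)
d(0) + 160*w(23) = 0*(1 + 4*0) + 160*(23*(10 + 23)) = 0*(1 + 0) + 160*(23*33) = 0*1 + 160*759 = 0 + 121440 = 121440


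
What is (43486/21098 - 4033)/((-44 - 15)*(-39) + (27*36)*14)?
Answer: -42522374/167824041 ≈ -0.25337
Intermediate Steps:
(43486/21098 - 4033)/((-44 - 15)*(-39) + (27*36)*14) = (43486*(1/21098) - 4033)/(-59*(-39) + 972*14) = (21743/10549 - 4033)/(2301 + 13608) = -42522374/10549/15909 = -42522374/10549*1/15909 = -42522374/167824041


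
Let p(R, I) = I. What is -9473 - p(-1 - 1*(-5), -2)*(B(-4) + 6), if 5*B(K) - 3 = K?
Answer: -47307/5 ≈ -9461.4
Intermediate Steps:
B(K) = ⅗ + K/5
-9473 - p(-1 - 1*(-5), -2)*(B(-4) + 6) = -9473 - (-2)*((⅗ + (⅕)*(-4)) + 6) = -9473 - (-2)*((⅗ - ⅘) + 6) = -9473 - (-2)*(-⅕ + 6) = -9473 - (-2)*29/5 = -9473 - 1*(-58/5) = -9473 + 58/5 = -47307/5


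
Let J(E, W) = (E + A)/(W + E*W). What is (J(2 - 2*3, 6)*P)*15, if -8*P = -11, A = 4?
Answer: 0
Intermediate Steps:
P = 11/8 (P = -1/8*(-11) = 11/8 ≈ 1.3750)
J(E, W) = (4 + E)/(W + E*W) (J(E, W) = (E + 4)/(W + E*W) = (4 + E)/(W + E*W))
(J(2 - 2*3, 6)*P)*15 = (((4 + (2 - 2*3))/(6*(1 + (2 - 2*3))))*(11/8))*15 = (((4 + (2 - 6))/(6*(1 + (2 - 6))))*(11/8))*15 = (((4 - 4)/(6*(1 - 4)))*(11/8))*15 = (((1/6)*0/(-3))*(11/8))*15 = (((1/6)*(-1/3)*0)*(11/8))*15 = (0*(11/8))*15 = 0*15 = 0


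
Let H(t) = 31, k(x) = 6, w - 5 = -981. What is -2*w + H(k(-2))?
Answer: 1983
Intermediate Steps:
w = -976 (w = 5 - 981 = -976)
-2*w + H(k(-2)) = -2*(-976) + 31 = 1952 + 31 = 1983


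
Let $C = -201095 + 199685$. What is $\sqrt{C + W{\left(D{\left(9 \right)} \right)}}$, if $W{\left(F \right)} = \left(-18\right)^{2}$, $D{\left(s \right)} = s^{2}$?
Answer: $i \sqrt{1086} \approx 32.955 i$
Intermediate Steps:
$W{\left(F \right)} = 324$
$C = -1410$
$\sqrt{C + W{\left(D{\left(9 \right)} \right)}} = \sqrt{-1410 + 324} = \sqrt{-1086} = i \sqrt{1086}$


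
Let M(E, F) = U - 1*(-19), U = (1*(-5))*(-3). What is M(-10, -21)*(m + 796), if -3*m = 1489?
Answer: 30566/3 ≈ 10189.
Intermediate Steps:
m = -1489/3 (m = -⅓*1489 = -1489/3 ≈ -496.33)
U = 15 (U = -5*(-3) = 15)
M(E, F) = 34 (M(E, F) = 15 - 1*(-19) = 15 + 19 = 34)
M(-10, -21)*(m + 796) = 34*(-1489/3 + 796) = 34*(899/3) = 30566/3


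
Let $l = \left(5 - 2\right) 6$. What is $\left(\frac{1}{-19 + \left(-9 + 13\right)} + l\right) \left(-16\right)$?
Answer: $- \frac{4304}{15} \approx -286.93$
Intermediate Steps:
$l = 18$ ($l = 3 \cdot 6 = 18$)
$\left(\frac{1}{-19 + \left(-9 + 13\right)} + l\right) \left(-16\right) = \left(\frac{1}{-19 + \left(-9 + 13\right)} + 18\right) \left(-16\right) = \left(\frac{1}{-19 + 4} + 18\right) \left(-16\right) = \left(\frac{1}{-15} + 18\right) \left(-16\right) = \left(- \frac{1}{15} + 18\right) \left(-16\right) = \frac{269}{15} \left(-16\right) = - \frac{4304}{15}$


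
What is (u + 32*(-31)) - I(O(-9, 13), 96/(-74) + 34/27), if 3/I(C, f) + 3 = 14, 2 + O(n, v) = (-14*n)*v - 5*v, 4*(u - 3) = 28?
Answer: -10805/11 ≈ -982.27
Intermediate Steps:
u = 10 (u = 3 + (¼)*28 = 3 + 7 = 10)
O(n, v) = -2 - 5*v - 14*n*v (O(n, v) = -2 + ((-14*n)*v - 5*v) = -2 + (-14*n*v - 5*v) = -2 + (-5*v - 14*n*v) = -2 - 5*v - 14*n*v)
I(C, f) = 3/11 (I(C, f) = 3/(-3 + 14) = 3/11)
(u + 32*(-31)) - I(O(-9, 13), 96/(-74) + 34/27) = (10 + 32*(-31)) - 1*3/11 = (10 - 992) - 3/11 = -982 - 3/11 = -10805/11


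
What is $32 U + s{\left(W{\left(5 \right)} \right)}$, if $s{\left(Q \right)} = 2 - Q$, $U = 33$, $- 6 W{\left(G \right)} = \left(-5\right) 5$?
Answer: $\frac{6323}{6} \approx 1053.8$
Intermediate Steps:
$W{\left(G \right)} = \frac{25}{6}$ ($W{\left(G \right)} = - \frac{\left(-5\right) 5}{6} = \left(- \frac{1}{6}\right) \left(-25\right) = \frac{25}{6}$)
$32 U + s{\left(W{\left(5 \right)} \right)} = 32 \cdot 33 + \left(2 - \frac{25}{6}\right) = 1056 + \left(2 - \frac{25}{6}\right) = 1056 - \frac{13}{6} = \frac{6323}{6}$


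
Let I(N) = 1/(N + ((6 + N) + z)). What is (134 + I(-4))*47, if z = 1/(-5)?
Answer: 69043/11 ≈ 6276.6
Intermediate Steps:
z = -1/5 ≈ -0.20000
I(N) = 1/(29/5 + 2*N) (I(N) = 1/(N + ((6 + N) - 1/5)) = 1/(N + (29/5 + N)) = 1/(29/5 + 2*N))
(134 + I(-4))*47 = (134 + 5/(29 + 10*(-4)))*47 = (134 + 5/(29 - 40))*47 = (134 + 5/(-11))*47 = (134 + 5*(-1/11))*47 = (134 - 5/11)*47 = (1469/11)*47 = 69043/11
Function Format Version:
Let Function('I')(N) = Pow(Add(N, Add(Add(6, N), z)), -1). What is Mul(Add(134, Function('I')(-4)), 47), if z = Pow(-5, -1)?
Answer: Rational(69043, 11) ≈ 6276.6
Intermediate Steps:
z = Rational(-1, 5) ≈ -0.20000
Function('I')(N) = Pow(Add(Rational(29, 5), Mul(2, N)), -1) (Function('I')(N) = Pow(Add(N, Add(Add(6, N), Rational(-1, 5))), -1) = Pow(Add(N, Add(Rational(29, 5), N)), -1) = Pow(Add(Rational(29, 5), Mul(2, N)), -1))
Mul(Add(134, Function('I')(-4)), 47) = Mul(Add(134, Mul(5, Pow(Add(29, Mul(10, -4)), -1))), 47) = Mul(Add(134, Mul(5, Pow(Add(29, -40), -1))), 47) = Mul(Add(134, Mul(5, Pow(-11, -1))), 47) = Mul(Add(134, Mul(5, Rational(-1, 11))), 47) = Mul(Add(134, Rational(-5, 11)), 47) = Mul(Rational(1469, 11), 47) = Rational(69043, 11)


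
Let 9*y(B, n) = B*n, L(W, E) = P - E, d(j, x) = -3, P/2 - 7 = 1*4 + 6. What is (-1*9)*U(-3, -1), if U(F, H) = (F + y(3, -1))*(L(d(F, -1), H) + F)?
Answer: 960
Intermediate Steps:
P = 34 (P = 14 + 2*(1*4 + 6) = 14 + 2*(4 + 6) = 14 + 2*10 = 14 + 20 = 34)
L(W, E) = 34 - E
y(B, n) = B*n/9 (y(B, n) = (B*n)/9 = B*n/9)
U(F, H) = (-⅓ + F)*(34 + F - H) (U(F, H) = (F + (⅑)*3*(-1))*((34 - H) + F) = (F - ⅓)*(34 + F - H) = (-⅓ + F)*(34 + F - H))
(-1*9)*U(-3, -1) = (-1*9)*(-34/3 + (-3)² - ⅓*(-3) + (⅓)*(-1) - 1*(-3)*(-34 - 1)) = -9*(-34/3 + 9 + 1 - ⅓ - 1*(-3)*(-35)) = -9*(-34/3 + 9 + 1 - ⅓ - 105) = -9*(-320/3) = 960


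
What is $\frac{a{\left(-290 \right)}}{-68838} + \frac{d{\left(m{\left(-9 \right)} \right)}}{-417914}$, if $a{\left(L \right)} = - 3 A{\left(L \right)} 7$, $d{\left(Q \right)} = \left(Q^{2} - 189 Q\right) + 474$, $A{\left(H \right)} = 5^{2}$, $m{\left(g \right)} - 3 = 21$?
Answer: $\frac{1562497}{97851578} \approx 0.015968$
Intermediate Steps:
$m{\left(g \right)} = 24$ ($m{\left(g \right)} = 3 + 21 = 24$)
$A{\left(H \right)} = 25$
$d{\left(Q \right)} = 474 + Q^{2} - 189 Q$
$a{\left(L \right)} = -525$ ($a{\left(L \right)} = \left(-3\right) 25 \cdot 7 = \left(-75\right) 7 = -525$)
$\frac{a{\left(-290 \right)}}{-68838} + \frac{d{\left(m{\left(-9 \right)} \right)}}{-417914} = - \frac{525}{-68838} + \frac{474 + 24^{2} - 4536}{-417914} = \left(-525\right) \left(- \frac{1}{68838}\right) + \left(474 + 576 - 4536\right) \left(- \frac{1}{417914}\right) = \frac{25}{3278} - - \frac{249}{29851} = \frac{25}{3278} + \frac{249}{29851} = \frac{1562497}{97851578}$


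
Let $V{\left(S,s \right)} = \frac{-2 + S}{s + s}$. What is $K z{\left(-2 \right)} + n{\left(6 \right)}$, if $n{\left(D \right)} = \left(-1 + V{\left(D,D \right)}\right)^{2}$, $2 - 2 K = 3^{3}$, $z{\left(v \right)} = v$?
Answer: $\frac{229}{9} \approx 25.444$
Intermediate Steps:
$V{\left(S,s \right)} = \frac{-2 + S}{2 s}$
$K = - \frac{25}{2}$ ($K = 1 - \frac{3^{3}}{2} = 1 - \frac{27}{2} = - \frac{25}{2} \approx -12.5$)
$n{\left(D \right)} = \left(-1 + \frac{-2 + D}{2 D}\right)^{2}$
$K z{\left(-2 \right)} + n{\left(6 \right)} = \left(- \frac{25}{2}\right) \left(-2\right) + \frac{\left(2 + 6\right)^{2}}{4 \cdot 36} = 25 + \frac{1}{4} \cdot \frac{1}{36} \cdot 8^{2} = 25 + \frac{1}{4} \cdot \frac{1}{36} \cdot 64 = 25 + \frac{4}{9} = \frac{229}{9}$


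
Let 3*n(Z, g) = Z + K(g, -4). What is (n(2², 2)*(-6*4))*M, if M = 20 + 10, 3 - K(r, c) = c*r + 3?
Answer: -2880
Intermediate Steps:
K(r, c) = -c*r (K(r, c) = 3 - (c*r + 3) = 3 - (3 + c*r) = 3 + (-3 - c*r) = -c*r)
n(Z, g) = Z/3 + 4*g/3 (n(Z, g) = (Z - 1*(-4)*g)/3 = (Z + 4*g)/3 = Z/3 + 4*g/3)
M = 30
(n(2², 2)*(-6*4))*M = (((⅓)*2² + (4/3)*2)*(-6*4))*30 = (((⅓)*4 + 8/3)*(-24))*30 = ((4/3 + 8/3)*(-24))*30 = (4*(-24))*30 = -96*30 = -2880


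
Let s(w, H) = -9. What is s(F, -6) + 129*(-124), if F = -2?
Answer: -16005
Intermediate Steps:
s(F, -6) + 129*(-124) = -9 + 129*(-124) = -9 - 15996 = -16005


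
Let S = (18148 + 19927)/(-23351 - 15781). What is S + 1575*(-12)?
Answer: -739632875/39132 ≈ -18901.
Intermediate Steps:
S = -38075/39132 (S = 38075/(-39132) = 38075*(-1/39132) = -38075/39132 ≈ -0.97299)
S + 1575*(-12) = -38075/39132 + 1575*(-12) = -38075/39132 - 18900 = -739632875/39132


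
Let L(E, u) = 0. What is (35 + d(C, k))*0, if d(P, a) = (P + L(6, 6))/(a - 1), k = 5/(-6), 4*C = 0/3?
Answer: 0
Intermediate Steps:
C = 0 (C = (0/3)/4 = (0*(1/3))/4 = (1/4)*0 = 0)
k = -5/6 (k = 5*(-1/6) = -5/6 ≈ -0.83333)
d(P, a) = P/(-1 + a) (d(P, a) = (P + 0)/(a - 1) = P/(-1 + a))
(35 + d(C, k))*0 = (35 + 0/(-1 - 5/6))*0 = (35 + 0/(-11/6))*0 = (35 + 0*(-6/11))*0 = (35 + 0)*0 = 35*0 = 0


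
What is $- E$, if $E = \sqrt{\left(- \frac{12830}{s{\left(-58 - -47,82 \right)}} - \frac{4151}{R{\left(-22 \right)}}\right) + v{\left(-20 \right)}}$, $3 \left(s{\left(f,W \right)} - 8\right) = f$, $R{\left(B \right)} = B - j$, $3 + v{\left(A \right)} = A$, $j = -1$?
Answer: $- \frac{11 i \sqrt{35022}}{39} \approx - 52.784 i$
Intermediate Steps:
$v{\left(A \right)} = -3 + A$
$R{\left(B \right)} = 1 + B$ ($R{\left(B \right)} = B - -1 = B + 1 = 1 + B$)
$s{\left(f,W \right)} = 8 + \frac{f}{3}$
$E = \frac{11 i \sqrt{35022}}{39}$ ($E = \sqrt{\left(- \frac{12830}{8 + \frac{-58 - -47}{3}} - \frac{4151}{1 - 22}\right) - 23} = \sqrt{\left(- \frac{12830}{8 + \frac{-58 + 47}{3}} - \frac{4151}{-21}\right) - 23} = \sqrt{\left(- \frac{12830}{8 + \frac{1}{3} \left(-11\right)} - - \frac{593}{3}\right) - 23} = \sqrt{\left(- \frac{12830}{8 - \frac{11}{3}} + \frac{593}{3}\right) - 23} = \sqrt{\left(- \frac{12830}{\frac{13}{3}} + \frac{593}{3}\right) - 23} = \sqrt{\left(\left(-12830\right) \frac{3}{13} + \frac{593}{3}\right) - 23} = \sqrt{\left(- \frac{38490}{13} + \frac{593}{3}\right) - 23} = \sqrt{- \frac{107761}{39} - 23} = \sqrt{- \frac{108658}{39}} = \frac{11 i \sqrt{35022}}{39} \approx 52.784 i$)
$- E = - \frac{11 i \sqrt{35022}}{39}$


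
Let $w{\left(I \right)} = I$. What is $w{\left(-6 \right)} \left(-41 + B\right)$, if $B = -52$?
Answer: $558$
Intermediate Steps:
$w{\left(-6 \right)} \left(-41 + B\right) = - 6 \left(-41 - 52\right) = \left(-6\right) \left(-93\right) = 558$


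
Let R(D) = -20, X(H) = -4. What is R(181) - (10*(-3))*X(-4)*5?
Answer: -620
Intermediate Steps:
R(181) - (10*(-3))*X(-4)*5 = -20 - (10*(-3))*(-4)*5 = -20 - (-30*(-4))*5 = -20 - 120*5 = -20 - 1*600 = -20 - 600 = -620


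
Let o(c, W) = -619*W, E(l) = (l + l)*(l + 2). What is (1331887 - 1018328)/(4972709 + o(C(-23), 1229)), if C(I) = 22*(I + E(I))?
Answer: 313559/4211958 ≈ 0.074445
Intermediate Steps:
E(l) = 2*l*(2 + l) (E(l) = (2*l)*(2 + l) = 2*l*(2 + l))
C(I) = 22*I + 44*I*(2 + I) (C(I) = 22*(I + 2*I*(2 + I)) = 22*I + 44*I*(2 + I))
(1331887 - 1018328)/(4972709 + o(C(-23), 1229)) = (1331887 - 1018328)/(4972709 - 619*1229) = 313559/(4972709 - 760751) = 313559/4211958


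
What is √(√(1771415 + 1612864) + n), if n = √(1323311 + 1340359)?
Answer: √(√2663670 + 3*√376031) ≈ 58.921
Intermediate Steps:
n = √2663670 ≈ 1632.1
√(√(1771415 + 1612864) + n) = √(√(1771415 + 1612864) + √2663670) = √(√3384279 + √2663670) = √(3*√376031 + √2663670) = √(√2663670 + 3*√376031)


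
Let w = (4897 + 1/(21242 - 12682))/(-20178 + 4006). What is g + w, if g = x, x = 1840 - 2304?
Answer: -64274514801/138432320 ≈ -464.30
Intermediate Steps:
x = -464
w = -41918321/138432320 (w = (4897 + 1/8560)/(-16172) = (4897 + 1/8560)*(-1/16172) = (41918321/8560)*(-1/16172) = -41918321/138432320 ≈ -0.30281)
g = -464
g + w = -464 - 41918321/138432320 = -64274514801/138432320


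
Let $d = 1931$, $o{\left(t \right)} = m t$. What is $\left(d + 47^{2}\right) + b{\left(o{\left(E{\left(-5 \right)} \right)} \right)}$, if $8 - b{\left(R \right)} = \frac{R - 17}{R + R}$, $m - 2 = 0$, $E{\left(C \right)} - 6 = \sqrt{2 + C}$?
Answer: $\frac{53926}{13} - \frac{17 i \sqrt{3}}{156} \approx 4148.2 - 0.18875 i$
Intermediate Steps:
$E{\left(C \right)} = 6 + \sqrt{2 + C}$
$m = 2$ ($m = 2 + 0 = 2$)
$o{\left(t \right)} = 2 t$
$b{\left(R \right)} = 8 - \frac{-17 + R}{2 R}$ ($b{\left(R \right)} = 8 - \frac{R - 17}{R + R} = 8 - \frac{-17 + R}{2 R}$)
$\left(d + 47^{2}\right) + b{\left(o{\left(E{\left(-5 \right)} \right)} \right)} = \left(1931 + 47^{2}\right) + \frac{17 + 15 \cdot 2 \left(6 + \sqrt{2 - 5}\right)}{2 \cdot 2 \left(6 + \sqrt{2 - 5}\right)} = \left(1931 + 2209\right) + \frac{17 + 15 \cdot 2 \left(6 + \sqrt{-3}\right)}{2 \cdot 2 \left(6 + \sqrt{-3}\right)} = 4140 + \frac{17 + 15 \cdot 2 \left(6 + i \sqrt{3}\right)}{2 \cdot 2 \left(6 + i \sqrt{3}\right)} = 4140 + \frac{17 + 15 \left(12 + 2 i \sqrt{3}\right)}{2 \left(12 + 2 i \sqrt{3}\right)} = 4140 + \frac{17 + \left(180 + 30 i \sqrt{3}\right)}{2 \left(12 + 2 i \sqrt{3}\right)} = 4140 + \frac{197 + 30 i \sqrt{3}}{2 \left(12 + 2 i \sqrt{3}\right)}$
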